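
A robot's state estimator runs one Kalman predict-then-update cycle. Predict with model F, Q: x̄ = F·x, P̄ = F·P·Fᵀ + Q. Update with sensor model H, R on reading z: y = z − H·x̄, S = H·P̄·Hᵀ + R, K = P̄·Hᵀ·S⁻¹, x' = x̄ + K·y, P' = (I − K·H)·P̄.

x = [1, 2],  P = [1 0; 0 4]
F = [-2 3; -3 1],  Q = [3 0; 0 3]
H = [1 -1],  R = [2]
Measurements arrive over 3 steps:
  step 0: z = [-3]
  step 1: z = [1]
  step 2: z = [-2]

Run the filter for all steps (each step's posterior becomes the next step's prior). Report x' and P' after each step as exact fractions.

step 0: x̄ = F·x = [4, -1]
step 0: P̄ = F·P·Fᵀ + Q = [43 18; 18 16]
step 0: y = z − H·x̄ = [-8]
step 0: S = H·P̄·Hᵀ + R = [25]
step 0: K = P̄·Hᵀ·S⁻¹ = [1; 2/25]
step 0: x' = x̄ + K·y = [-4, -41/25]
step 0: P' = (I − K·H)·P̄ = [18 16; 16 396/25]
step 1: x̄ = F·x = [77/25, 259/25]
step 1: P̄ = F·P·Fᵀ + Q = [639/25 -512/25; -512/25 2121/25]
step 1: y = z − H·x̄ = [207/25]
step 1: S = H·P̄·Hᵀ + R = [3834/25]
step 1: K = P̄·Hᵀ·S⁻¹ = [1151/3834; -2633/3834]
step 1: x' = x̄ + K·y = [2371/426, 1991/426]
step 1: P' = (I − K·H)·P̄ = [45005/3834 42703/3834; 42703/3834 47969/3834]
step 2: x̄ = F·x = [1231/426, -2561/213]
step 2: P̄ = F·P·Fᵀ + Q = [110807/3834 -27898/1917; -27898/1917 104149/1917]
step 2: y = z − H·x̄ = [-7205/426]
step 2: S = H·P̄·Hᵀ + R = [438365/3834]
step 2: K = P̄·Hᵀ·S⁻¹ = [166603/438365; -264094/438365]
step 2: x' = x̄ + K·y = [-310210/87673, -160802/87673]
step 2: P' = (I − K·H)·P̄ = [5429669/438365 5096463/438365; 5096463/438365 5624651/438365]

step 0: x' = [-4, -41/25], P' = [18 16; 16 396/25]
step 1: x' = [2371/426, 1991/426], P' = [45005/3834 42703/3834; 42703/3834 47969/3834]
step 2: x' = [-310210/87673, -160802/87673], P' = [5429669/438365 5096463/438365; 5096463/438365 5624651/438365]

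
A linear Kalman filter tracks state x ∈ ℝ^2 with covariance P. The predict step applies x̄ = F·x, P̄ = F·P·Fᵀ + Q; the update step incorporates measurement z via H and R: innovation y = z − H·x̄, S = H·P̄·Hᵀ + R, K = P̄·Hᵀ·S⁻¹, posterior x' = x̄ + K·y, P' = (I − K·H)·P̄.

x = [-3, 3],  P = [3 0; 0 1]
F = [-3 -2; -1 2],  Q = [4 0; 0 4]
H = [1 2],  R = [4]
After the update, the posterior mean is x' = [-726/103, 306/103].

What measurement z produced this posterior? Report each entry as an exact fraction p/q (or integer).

z = [-2]

x̄ = F·x = [3, 9]
P̄ = F·P·Fᵀ + Q = [35 5; 5 11]
S = H·P̄·Hᵀ + R = [103]
K = P̄·Hᵀ·S⁻¹ = [45/103; 27/103]
x' − x̄ = [-1035/103, -621/103] = K·y
y = (KᵀK)⁻¹·Kᵀ·(x' − x̄) = [-23]
z = y + H·x̄ = [-23] + [21] = [-2]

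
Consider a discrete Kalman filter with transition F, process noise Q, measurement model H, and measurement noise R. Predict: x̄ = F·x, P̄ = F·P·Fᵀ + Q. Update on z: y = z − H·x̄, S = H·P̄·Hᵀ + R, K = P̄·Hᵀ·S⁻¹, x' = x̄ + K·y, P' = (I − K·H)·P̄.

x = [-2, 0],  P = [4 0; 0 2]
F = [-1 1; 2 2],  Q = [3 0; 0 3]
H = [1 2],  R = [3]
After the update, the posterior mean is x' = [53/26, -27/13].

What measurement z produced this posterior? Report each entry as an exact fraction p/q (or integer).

x̄ = F·x = [2, -4]
P̄ = F·P·Fᵀ + Q = [9 -4; -4 27]
S = H·P̄·Hᵀ + R = [104]
K = P̄·Hᵀ·S⁻¹ = [1/104; 25/52]
x' − x̄ = [1/26, 25/13] = K·y
y = (KᵀK)⁻¹·Kᵀ·(x' − x̄) = [4]
z = y + H·x̄ = [4] + [-6] = [-2]

z = [-2]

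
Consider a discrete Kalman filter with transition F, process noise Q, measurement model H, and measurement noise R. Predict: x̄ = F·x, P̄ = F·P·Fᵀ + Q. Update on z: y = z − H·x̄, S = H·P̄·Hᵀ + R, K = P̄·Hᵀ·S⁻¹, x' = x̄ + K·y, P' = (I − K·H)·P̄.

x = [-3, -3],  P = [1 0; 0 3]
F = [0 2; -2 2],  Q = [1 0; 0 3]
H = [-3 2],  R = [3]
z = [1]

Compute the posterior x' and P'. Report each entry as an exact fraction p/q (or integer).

x̄ = F·x = [-6, 0]
P̄ = F·P·Fᵀ + Q = [13 12; 12 19]
y = z − H·x̄ = [-17]
S = H·P̄·Hᵀ + R = [52]
K = P̄·Hᵀ·S⁻¹ = [-15/52; 1/26]
x' = x̄ + K·y = [-57/52, -17/26]
P' = (I − K·H)·P̄ = [451/52 327/26; 327/26 246/13]

x' = [-57/52, -17/26]
P' = [451/52 327/26; 327/26 246/13]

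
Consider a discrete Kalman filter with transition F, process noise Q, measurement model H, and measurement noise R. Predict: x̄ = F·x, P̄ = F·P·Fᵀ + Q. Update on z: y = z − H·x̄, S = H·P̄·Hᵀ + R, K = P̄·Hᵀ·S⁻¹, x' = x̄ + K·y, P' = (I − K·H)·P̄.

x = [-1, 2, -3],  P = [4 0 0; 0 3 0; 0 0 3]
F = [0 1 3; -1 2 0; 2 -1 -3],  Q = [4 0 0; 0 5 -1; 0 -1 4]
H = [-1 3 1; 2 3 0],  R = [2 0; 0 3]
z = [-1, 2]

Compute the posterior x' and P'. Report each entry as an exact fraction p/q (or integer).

x̄ = F·x = [-7, 5, 5]
P̄ = F·P·Fᵀ + Q = [34 6 -30; 6 21 -15; -30 -15 50]
y = z − H·x̄ = [-28, 1]
S = H·P̄·Hᵀ + R = [209 34; 34 400]
K = P̄·Hᵀ·S⁻¹ = [-5331/20611 9769/41222; 7125/41222 14247/82444; 8785/41222 -23135/82444]
x' = x̄ + K·y = [19751/41222, 27467/82444, -102875/82444]
P' = (I − K·H)·P̄ = [35481/20611 -37539/41222 162255/41222; -37539/41222 64299/82444 -239475/82444; 162255/41222 -239475/82444 1078075/82444]

x' = [19751/41222, 27467/82444, -102875/82444]
P' = [35481/20611 -37539/41222 162255/41222; -37539/41222 64299/82444 -239475/82444; 162255/41222 -239475/82444 1078075/82444]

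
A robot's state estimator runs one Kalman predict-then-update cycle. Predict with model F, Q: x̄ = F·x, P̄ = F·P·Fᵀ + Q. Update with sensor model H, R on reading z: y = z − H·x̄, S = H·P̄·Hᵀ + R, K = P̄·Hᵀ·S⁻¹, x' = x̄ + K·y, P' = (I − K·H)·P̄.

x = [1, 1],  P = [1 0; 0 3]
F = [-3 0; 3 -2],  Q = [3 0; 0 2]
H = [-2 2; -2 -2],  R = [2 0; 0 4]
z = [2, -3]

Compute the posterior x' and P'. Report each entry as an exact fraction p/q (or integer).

x̄ = F·x = [-3, 1]
P̄ = F·P·Fᵀ + Q = [12 -9; -9 23]
y = z − H·x̄ = [-6, -7]
S = H·P̄·Hᵀ + R = [214 -44; -44 72]
K = P̄·Hᵀ·S⁻¹ = [-411/1684 -783/3368; 211/842 -397/1684]
x' = x̄ + K·y = [309/3368, 1931/1684]
P' = (I − K·H)·P̄ = [597/1684 93/842; 93/842 152/421]

x' = [309/3368, 1931/1684]
P' = [597/1684 93/842; 93/842 152/421]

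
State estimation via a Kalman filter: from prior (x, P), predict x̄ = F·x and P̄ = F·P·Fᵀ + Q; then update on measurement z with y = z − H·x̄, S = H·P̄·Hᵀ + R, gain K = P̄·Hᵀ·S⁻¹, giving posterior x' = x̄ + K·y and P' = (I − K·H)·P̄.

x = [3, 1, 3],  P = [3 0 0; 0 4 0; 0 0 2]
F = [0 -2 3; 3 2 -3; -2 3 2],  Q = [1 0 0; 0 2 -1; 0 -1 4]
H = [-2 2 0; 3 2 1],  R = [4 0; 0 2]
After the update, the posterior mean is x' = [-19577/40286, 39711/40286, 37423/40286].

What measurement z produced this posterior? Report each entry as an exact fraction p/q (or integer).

x̄ = F·x = [7, 2, 3]
P̄ = F·P·Fᵀ + Q = [35 -34 -12; -34 63 -7; -12 -7 60]
S = H·P̄·Hᵀ + R = [668 -16; -16 121]
K = P̄·Hᵀ·S⁻¹ = [-8149/40286 3623/20143; 11873/40286 3615/20143; 685/40286 1710/20143]
x' − x̄ = [-301579/40286, -40861/40286, -83435/40286] = K·y
y = (KᵀK)⁻¹·Kᵀ·(x' − x̄) = [13, -27]
z = y + H·x̄ = [13, -27] + [-10, 28] = [3, 1]

z = [3, 1]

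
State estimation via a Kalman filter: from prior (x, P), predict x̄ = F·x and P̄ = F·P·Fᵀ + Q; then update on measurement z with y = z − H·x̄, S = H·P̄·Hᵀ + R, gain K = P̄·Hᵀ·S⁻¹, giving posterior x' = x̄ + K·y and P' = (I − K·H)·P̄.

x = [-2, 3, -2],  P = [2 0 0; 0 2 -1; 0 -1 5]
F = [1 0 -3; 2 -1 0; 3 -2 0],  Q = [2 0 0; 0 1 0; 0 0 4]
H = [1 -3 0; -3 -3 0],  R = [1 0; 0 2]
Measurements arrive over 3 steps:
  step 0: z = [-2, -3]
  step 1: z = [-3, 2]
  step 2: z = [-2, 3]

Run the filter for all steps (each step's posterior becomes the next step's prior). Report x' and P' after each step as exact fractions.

step 0: x̄ = F·x = [4, -7, -12]
step 0: P̄ = F·P·Fᵀ + Q = [49 1 0; 1 11 16; 0 16 30]
step 0: y = z − H·x̄ = [-27, -12]
step 0: S = H·P̄·Hᵀ + R = [143 -42; -42 560]
step 0: K = P̄·Hᵀ·S⁻¹ = [695/2797 -9759/39158; -694/2797 -1623/19579; -1032/2797 -2220/19579]
step 0: x' = x̄ + K·y = [5515/19579, 13589/19579, -13260/19579]
step 0: P' = (I − K·H)·P̄ = [3656/19579 -403/19579 -696/19579; -403/19579 1485/19579 2176/19579; -696/19579 2176/19579 134058/19579]
step 1: x̄ = F·x = [45295/19579, -2559/19579, -1519/2797]
step 1: P̄ = F·P·Fᵀ + Q = [1253512/19579 18419/19579 4442/2797; 18419/19579 37300/19579 3961/2797; 4442/2797 3961/2797 17428/2797]
step 1: y = z − H·x̄ = [-111709/19579, 167366/19579]
step 1: S = H·P̄·Hᵀ + R = [1498277/19579 -3314322/19579; -3314322/19579 11988008/19579]
step 1: K = P̄·Hᵀ·S⁻¹ = [43871593/178166054 -8105679/32393828; -42766819/178166054 -2601459/32393828; -30881929/178166054 -2029185/32393828]
step 1: x' = x̄ + K·y = [-109612423/89083027, 49206671/89083027, -7981547/89083027]
step 1: P' = (I − K·H)·P̄ = [66517031/356332108 -7075385/356332108 -4280447/356332108; -7075385/356332108 26152751/356332108 19161137/356332108; -4280447/356332108 19161137/356332108 1854801623/356332108]
step 2: x̄ = F·x = [-85667782/89083027, -268431517/89083027, -427250611/89083027]
step 2: P̄ = F·P·Fᵀ + Q = [4374519634/89083027 55818885/89083027 91798177/89083027; 55818885/89083027 676854523/356332108 500935383/356332108; 91798177/89083027 500935383/356332108 2213497335/356332108]
step 2: y = z − H·x̄ = [-897792823/89083027, -795048816/89083027]
step 2: S = H·P̄·Hᵀ + R = [22606448111/356332108 -45062891661/356332108; -45062891661/356332108 168306021467/356332108]
step 2: K = P̄·Hᵀ·S⁻¹ = [1225176575408/4978886539777 -1244684133804/4978886539777; -1195134647634/4978886539777 -399873747381/4978886539777; -865741985050/4978886539777 -308840828313/4978886539777]
step 2: x' = x̄ + K·y = [-6026964666642/4978886539777, 610805375147/4978886539777, -12397780787007/4978886539777]
step 2: P' = (I − K·H)·P̄ = [928636210754/4978886539777 -98846788218/4978886539777 -62015082106/4978886539777; -98846788218/4978886539777 365429286472/4978886539777 267908967648/4978886539777; -62015082106/4978886539777 267908967648/4978886539777 25911960917887/4978886539777]

step 0: x' = [5515/19579, 13589/19579, -13260/19579], P' = [3656/19579 -403/19579 -696/19579; -403/19579 1485/19579 2176/19579; -696/19579 2176/19579 134058/19579]
step 1: x' = [-109612423/89083027, 49206671/89083027, -7981547/89083027], P' = [66517031/356332108 -7075385/356332108 -4280447/356332108; -7075385/356332108 26152751/356332108 19161137/356332108; -4280447/356332108 19161137/356332108 1854801623/356332108]
step 2: x' = [-6026964666642/4978886539777, 610805375147/4978886539777, -12397780787007/4978886539777], P' = [928636210754/4978886539777 -98846788218/4978886539777 -62015082106/4978886539777; -98846788218/4978886539777 365429286472/4978886539777 267908967648/4978886539777; -62015082106/4978886539777 267908967648/4978886539777 25911960917887/4978886539777]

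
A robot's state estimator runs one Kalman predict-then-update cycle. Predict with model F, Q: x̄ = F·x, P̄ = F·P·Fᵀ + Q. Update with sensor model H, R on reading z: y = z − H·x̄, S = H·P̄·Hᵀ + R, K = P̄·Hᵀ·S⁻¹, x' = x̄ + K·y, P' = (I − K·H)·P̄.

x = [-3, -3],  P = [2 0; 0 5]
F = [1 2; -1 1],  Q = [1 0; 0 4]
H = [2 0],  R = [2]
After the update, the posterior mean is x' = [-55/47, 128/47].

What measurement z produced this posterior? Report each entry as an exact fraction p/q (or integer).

x̄ = F·x = [-9, 0]
P̄ = F·P·Fᵀ + Q = [23 8; 8 11]
S = H·P̄·Hᵀ + R = [94]
K = P̄·Hᵀ·S⁻¹ = [23/47; 8/47]
x' − x̄ = [368/47, 128/47] = K·y
y = (KᵀK)⁻¹·Kᵀ·(x' − x̄) = [16]
z = y + H·x̄ = [16] + [-18] = [-2]

z = [-2]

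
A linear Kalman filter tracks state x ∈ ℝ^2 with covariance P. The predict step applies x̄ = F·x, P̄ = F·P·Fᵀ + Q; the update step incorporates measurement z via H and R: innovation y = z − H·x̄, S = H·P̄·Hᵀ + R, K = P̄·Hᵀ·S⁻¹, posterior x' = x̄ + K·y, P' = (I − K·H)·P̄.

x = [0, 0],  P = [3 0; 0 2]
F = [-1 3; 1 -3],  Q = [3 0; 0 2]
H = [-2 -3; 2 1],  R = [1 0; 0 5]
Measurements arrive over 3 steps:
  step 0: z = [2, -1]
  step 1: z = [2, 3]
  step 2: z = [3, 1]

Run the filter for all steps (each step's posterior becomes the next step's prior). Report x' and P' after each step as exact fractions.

step 0: x̄ = F·x = [0, 0]
step 0: P̄ = F·P·Fᵀ + Q = [24 -21; -21 23]
step 0: y = z − H·x̄ = [2, -1]
step 0: S = H·P̄·Hᵀ + R = [52 3; 3 40]
step 0: K = P̄·Hᵀ·S⁻¹ = [519/2071 1359/2071; -1023/2071 -907/2071]
step 0: x' = x̄ + K·y = [-321/2071, -1139/2071]
step 0: P' = (I − K·H)·P̄ = [5226/2071 -3657/2071; -3657/2071 2779/2071]
step 1: x̄ = F·x = [-3096/2071, 3096/2071]
step 1: P̄ = F·P·Fᵀ + Q = [58392/2071 -52179/2071; -52179/2071 56321/2071]
step 1: y = z − H·x̄ = [7238/2071, 9309/2071]
step 1: S = H·P̄·Hᵀ + R = [116380/2071 14901/2071; 14901/2071 91528/2071]
step 1: K = P̄·Hᵀ·S⁻¹ = [1292049/5036209 3344457/5036209; -2509593/5036209 -2234605/5036209]
step 1: x' = x̄ + K·y = [12019941/5036209, -11286465/5036209]
step 1: P' = (I − K·H)·P̄ = [12864726/5036209 -9007167/5036209; -9007167/5036209 6841309/5036209]
step 2: x̄ = F·x = [-45879336/5036209, 45879336/5036209]
step 2: P̄ = F·P·Fᵀ + Q = [143588136/5036209 -128479509/5036209; -128479509/5036209 138551927/5036209]
step 2: y = z − H·x̄ = [60987963/5036209, 50915545/5036209]
step 2: S = H·P̄·Hᵀ + R = [284601988/5036209 37827747/5036209; 37827747/5036209 224167480/5036209]
step 2: K = P̄·Hᵀ·S⁻¹ = [3181770471/12383833159 8230074351/12383833159; -6174402207/12383833159 -5499325483/12383833159]
step 2: x' = x̄ + K·y = [8920673916/12383833159, -17553545728/12383833159]
step 2: P' = (I − K·H)·P̄ = [31658221434/12383833159 -22166071113/12383833159; -22166071113/12383833159 16835514811/12383833159]

step 0: x' = [-321/2071, -1139/2071], P' = [5226/2071 -3657/2071; -3657/2071 2779/2071]
step 1: x' = [12019941/5036209, -11286465/5036209], P' = [12864726/5036209 -9007167/5036209; -9007167/5036209 6841309/5036209]
step 2: x' = [8920673916/12383833159, -17553545728/12383833159], P' = [31658221434/12383833159 -22166071113/12383833159; -22166071113/12383833159 16835514811/12383833159]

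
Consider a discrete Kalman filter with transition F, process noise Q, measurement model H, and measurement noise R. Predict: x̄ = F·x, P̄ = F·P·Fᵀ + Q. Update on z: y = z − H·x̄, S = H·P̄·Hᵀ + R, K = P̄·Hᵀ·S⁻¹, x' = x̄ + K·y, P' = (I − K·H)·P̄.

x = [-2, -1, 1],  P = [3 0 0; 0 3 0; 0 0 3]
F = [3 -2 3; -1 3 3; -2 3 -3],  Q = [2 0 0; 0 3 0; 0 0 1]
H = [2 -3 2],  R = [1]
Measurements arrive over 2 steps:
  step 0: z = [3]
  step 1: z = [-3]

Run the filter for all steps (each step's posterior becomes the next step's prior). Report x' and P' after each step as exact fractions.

step 0: x̄ = F·x = [-1, 2, -2]
step 0: P̄ = F·P·Fᵀ + Q = [68 0 -63; 0 60 6; -63 6 67]
step 0: y = z − H·x̄ = [15]
step 0: S = H·P̄·Hᵀ + R = [505]
step 0: K = P̄·Hᵀ·S⁻¹ = [2/101; -168/505; -2/101]
step 0: x' = x̄ + K·y = [-71/101, -302/101, -232/101]
step 0: P' = (I − K·H)·P̄ = [6848/101 336/101 -6343/101; 336/101 2076/505 270/101; -6343/101 270/101 6747/101]
step 1: x̄ = F·x = [-305/101, -1531/101, -68/101]
step 1: P̄ = F·P·Fᵀ + Q = [13859/505 20679/505 -3696/505; 20679/505 562564/505 -136426/505; -3696/505 -136426/505 34724/505]
step 1: y = z − H·x̄ = [-4150/101]
step 1: S = H·P̄·Hᵀ + R = [6617309/505]
step 1: K = P̄·Hᵀ·S⁻¹ = [-41711/6617309; -1919186/6617309; 471334/6617309]
step 1: x' = x̄ + K·y = [-18269095/6617309, -21450279/6617309, -23821912/6617309]
step 1: P' = (I − K·H)·P̄ = [178157382/6617309 112451813/6617309 -9500518/6617309; 112451813/6617309 77989936/6617309 3573498/6617309; -9500518/6617309 3573498/6617309 15096432/6617309]

step 0: x' = [-71/101, -302/101, -232/101], P' = [6848/101 336/101 -6343/101; 336/101 2076/505 270/101; -6343/101 270/101 6747/101]
step 1: x' = [-18269095/6617309, -21450279/6617309, -23821912/6617309], P' = [178157382/6617309 112451813/6617309 -9500518/6617309; 112451813/6617309 77989936/6617309 3573498/6617309; -9500518/6617309 3573498/6617309 15096432/6617309]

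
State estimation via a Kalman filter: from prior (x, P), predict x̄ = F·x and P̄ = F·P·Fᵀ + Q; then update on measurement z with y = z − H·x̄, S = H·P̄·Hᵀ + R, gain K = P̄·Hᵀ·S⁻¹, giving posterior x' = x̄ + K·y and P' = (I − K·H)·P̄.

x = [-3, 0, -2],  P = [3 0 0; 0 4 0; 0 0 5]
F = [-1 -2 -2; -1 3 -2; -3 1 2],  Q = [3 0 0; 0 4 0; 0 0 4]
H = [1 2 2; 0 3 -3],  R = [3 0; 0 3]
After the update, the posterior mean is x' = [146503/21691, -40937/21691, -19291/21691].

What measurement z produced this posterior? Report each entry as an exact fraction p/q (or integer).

z = [1, -3]

x̄ = F·x = [7, 7, 5]
P̄ = F·P·Fᵀ + Q = [42 -1 -19; -1 63 1; -19 1 55]
S = H·P̄·Hᵀ + R = [445 102; 102 1047]
K = P̄·Hᵀ·S⁻¹ = [-1138/151837 7942/151837; 37999/151837 23272/151837; 37965/151837 -27192/151837]
x' − x̄ = [-5334/21691, -192774/21691, -127746/21691] = K·y
y = (KᵀK)⁻¹·Kᵀ·(x' − x̄) = [-30, -9]
z = y + H·x̄ = [-30, -9] + [31, 6] = [1, -3]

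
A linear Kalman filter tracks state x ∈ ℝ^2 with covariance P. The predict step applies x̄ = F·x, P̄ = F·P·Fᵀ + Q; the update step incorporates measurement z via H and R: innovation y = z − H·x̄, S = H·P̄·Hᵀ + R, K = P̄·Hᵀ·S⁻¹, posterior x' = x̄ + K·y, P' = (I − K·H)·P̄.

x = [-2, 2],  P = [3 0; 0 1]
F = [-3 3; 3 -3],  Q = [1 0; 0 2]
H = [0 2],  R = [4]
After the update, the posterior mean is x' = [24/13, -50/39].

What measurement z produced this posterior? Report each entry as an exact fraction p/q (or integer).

z = [-2]

x̄ = F·x = [12, -12]
P̄ = F·P·Fᵀ + Q = [37 -36; -36 38]
S = H·P̄·Hᵀ + R = [156]
K = P̄·Hᵀ·S⁻¹ = [-6/13; 19/39]
x' − x̄ = [-132/13, 418/39] = K·y
y = (KᵀK)⁻¹·Kᵀ·(x' − x̄) = [22]
z = y + H·x̄ = [22] + [-24] = [-2]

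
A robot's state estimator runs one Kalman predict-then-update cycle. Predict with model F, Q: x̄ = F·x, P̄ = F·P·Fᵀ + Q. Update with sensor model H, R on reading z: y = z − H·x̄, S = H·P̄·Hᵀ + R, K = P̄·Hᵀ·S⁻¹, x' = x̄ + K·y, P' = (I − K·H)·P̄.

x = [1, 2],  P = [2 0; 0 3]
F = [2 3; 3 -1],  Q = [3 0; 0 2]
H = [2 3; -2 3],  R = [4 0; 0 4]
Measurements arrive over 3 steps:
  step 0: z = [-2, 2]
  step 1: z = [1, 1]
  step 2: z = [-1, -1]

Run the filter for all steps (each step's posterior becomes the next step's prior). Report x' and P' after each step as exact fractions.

step 0: x̄ = F·x = [8, 1]
step 0: P̄ = F·P·Fᵀ + Q = [38 3; 3 23]
step 0: y = z − H·x̄ = [-21, 15]
step 0: S = H·P̄·Hᵀ + R = [399 55; 55 327]
step 0: K = P̄·Hᵀ·S⁻¹ = [3935/15931 -3926/15931; 5265/31862 5253/31862]
step 0: x' = x̄ + K·y = [-14077/15931, 46/15931]
step 0: P' = (I − K·H)·P̄ = [7861/15931 6/15931; 6/15931 3506/15931]
step 1: x̄ = F·x = [-28016/15931, -42277/15931]
step 1: P̄ = F·P·Fᵀ + Q = [110863/15931 36690/15931; 36690/15931 106081/15931]
step 1: y = z − H·x̄ = [198794/15931, 86730/15931]
step 1: S = H·P̄·Hᵀ + R = [1902185/15931 511277/15931; 511277/15931 1021625/15931]
step 1: K = P̄·Hᵀ·S⁻¹ = [6215213/26393754 -5995073/26393754; 1437967/8797918 1389047/8797918]
step 1: x' = x̄ + K·y = [-748636/13196877, 1079081/4398959]
step 1: P' = (I − K·H)·P̄ = [6105143/13196877 24460/4398959; 24460/4398959 942338/4398959]
step 2: x̄ = F·x = [8214457/13196877, -1827717/4398959]
step 2: P̄ = F·P·Fᵀ + Q = [90334889/13196877 9554492/4398959; 9554492/4398959 27908925/4398959]
step 2: y = z − H·x̄ = [-13176338/13196877, 19681490/13196877]
step 2: S = H·P̄·Hᵀ + R = [1511629751/13196877 392201419/13196877; 392201419/13196877 823706327/13196877]
step 2: K = P̄·Hᵀ·S⁻¹ = [4864466689/20673774502 -4692485833/20673774502; 3373711599/20673774502 3259057695/20673774502]
step 2: x' = x̄ + K·y = [506667653/10336887251, -3548850241/10336887251]
step 2: P' = (I − K·H)·P̄ = [4778476261/10336887251 57326952/10336887251; 57326952/10336887251 2210923098/10336887251]

step 0: x' = [-14077/15931, 46/15931], P' = [7861/15931 6/15931; 6/15931 3506/15931]
step 1: x' = [-748636/13196877, 1079081/4398959], P' = [6105143/13196877 24460/4398959; 24460/4398959 942338/4398959]
step 2: x' = [506667653/10336887251, -3548850241/10336887251], P' = [4778476261/10336887251 57326952/10336887251; 57326952/10336887251 2210923098/10336887251]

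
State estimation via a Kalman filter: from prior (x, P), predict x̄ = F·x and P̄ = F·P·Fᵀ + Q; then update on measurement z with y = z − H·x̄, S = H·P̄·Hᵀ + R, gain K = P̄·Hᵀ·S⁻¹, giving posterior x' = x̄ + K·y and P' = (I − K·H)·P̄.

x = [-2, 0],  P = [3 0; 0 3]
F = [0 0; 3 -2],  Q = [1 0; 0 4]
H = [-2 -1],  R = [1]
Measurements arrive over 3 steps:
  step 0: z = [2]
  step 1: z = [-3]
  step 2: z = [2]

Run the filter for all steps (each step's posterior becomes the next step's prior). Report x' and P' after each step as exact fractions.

step 0: x' = [1/6, -29/12], P' = [11/12 -43/24; -43/24 215/48]
step 1: x' = [-7/85, 109/34], P' = [79/85 -31/17; -31/17 155/34]
step 2: x' = [396/2443, -5876/2443], P' = [2273/2443 -4461/2443; -4461/2443 22305/4886]

step 0: x̄ = F·x = [0, -6]
step 0: P̄ = F·P·Fᵀ + Q = [1 0; 0 43]
step 0: y = z − H·x̄ = [-4]
step 0: S = H·P̄·Hᵀ + R = [48]
step 0: K = P̄·Hᵀ·S⁻¹ = [-1/24; -43/48]
step 0: x' = x̄ + K·y = [1/6, -29/12]
step 0: P' = (I − K·H)·P̄ = [11/12 -43/24; -43/24 215/48]
step 1: x̄ = F·x = [0, 16/3]
step 1: P̄ = F·P·Fᵀ + Q = [1 0; 0 155/3]
step 1: y = z − H·x̄ = [7/3]
step 1: S = H·P̄·Hᵀ + R = [170/3]
step 1: K = P̄·Hᵀ·S⁻¹ = [-3/85; -31/34]
step 1: x' = x̄ + K·y = [-7/85, 109/34]
step 1: P' = (I − K·H)·P̄ = [79/85 -31/17; -31/17 155/34]
step 2: x̄ = F·x = [0, -566/85]
step 2: P̄ = F·P·Fᵀ + Q = [1 0; 0 4461/85]
step 2: y = z − H·x̄ = [-396/85]
step 2: S = H·P̄·Hᵀ + R = [4886/85]
step 2: K = P̄·Hᵀ·S⁻¹ = [-85/2443; -4461/4886]
step 2: x' = x̄ + K·y = [396/2443, -5876/2443]
step 2: P' = (I − K·H)·P̄ = [2273/2443 -4461/2443; -4461/2443 22305/4886]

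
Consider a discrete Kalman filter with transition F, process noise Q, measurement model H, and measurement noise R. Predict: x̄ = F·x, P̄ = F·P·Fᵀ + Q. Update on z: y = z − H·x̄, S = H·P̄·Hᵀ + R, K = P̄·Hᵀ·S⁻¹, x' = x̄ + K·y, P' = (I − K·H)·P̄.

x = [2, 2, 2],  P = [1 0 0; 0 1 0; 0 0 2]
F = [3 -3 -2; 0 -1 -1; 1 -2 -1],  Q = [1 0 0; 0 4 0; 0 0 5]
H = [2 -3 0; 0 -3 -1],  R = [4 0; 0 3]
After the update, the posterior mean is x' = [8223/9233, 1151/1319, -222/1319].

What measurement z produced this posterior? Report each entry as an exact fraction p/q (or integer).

z = [-1, -3]

x̄ = F·x = [-4, -4, -4]
P̄ = F·P·Fᵀ + Q = [27 7 13; 7 7 4; 13 4 12]
S = H·P̄·Hᵀ + R = [91 7; 7 102]
K = P̄·Hᵀ·S⁻¹ = [3604/9233 -475/1319; -77/1319 -318/1319; 228/1319 -326/1319]
x' − x̄ = [45155/9233, 6427/1319, 5054/1319] = K·y
y = (KᵀK)⁻¹·Kᵀ·(x' − x̄) = [-5, -19]
z = y + H·x̄ = [-5, -19] + [4, 16] = [-1, -3]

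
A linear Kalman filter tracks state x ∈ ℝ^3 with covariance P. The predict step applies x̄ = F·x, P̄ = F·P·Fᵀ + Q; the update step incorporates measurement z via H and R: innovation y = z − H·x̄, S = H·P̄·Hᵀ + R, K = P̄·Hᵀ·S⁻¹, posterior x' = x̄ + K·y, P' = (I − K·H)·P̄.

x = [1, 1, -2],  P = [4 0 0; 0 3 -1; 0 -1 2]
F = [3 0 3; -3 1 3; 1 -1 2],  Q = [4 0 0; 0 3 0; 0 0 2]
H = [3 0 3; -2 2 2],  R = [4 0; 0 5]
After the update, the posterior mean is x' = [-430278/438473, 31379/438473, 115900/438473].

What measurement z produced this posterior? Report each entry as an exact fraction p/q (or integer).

x̄ = F·x = [-3, -8, -4]
P̄ = F·P·Fᵀ + Q = [58 -21 27; -21 54 -2; 27 -2 21]
S = H·P̄·Hᵀ + R = [1201 -360; -360 473]
K = P̄·Hᵀ·S⁻¹ = [83175/438473 -33104/438473; 19923/438473 150506/438473; 62352/438473 32624/438473]
x' − x̄ = [885141/438473, 3539163/438473, 1869792/438473] = K·y
y = (KᵀK)⁻¹·Kᵀ·(x' − x̄) = [19, 21]
z = y + H·x̄ = [19, 21] + [-21, -18] = [-2, 3]

z = [-2, 3]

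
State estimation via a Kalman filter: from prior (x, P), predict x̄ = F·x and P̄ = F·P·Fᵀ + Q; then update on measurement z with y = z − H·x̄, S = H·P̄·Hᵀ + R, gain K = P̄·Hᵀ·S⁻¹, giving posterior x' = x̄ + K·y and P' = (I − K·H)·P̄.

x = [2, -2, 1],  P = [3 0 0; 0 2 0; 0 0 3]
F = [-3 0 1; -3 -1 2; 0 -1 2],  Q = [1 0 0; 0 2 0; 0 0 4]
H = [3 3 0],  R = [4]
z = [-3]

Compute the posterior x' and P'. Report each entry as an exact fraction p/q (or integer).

x' = [-179/79, 197/158, 767/158]
P' = [145/79 -129/79 -246/79; -129/79 148/79 251/79; -246/79 251/79 1197/79]

x̄ = F·x = [-5, -2, 4]
P̄ = F·P·Fᵀ + Q = [31 33 6; 33 43 14; 6 14 18]
y = z − H·x̄ = [18]
S = H·P̄·Hᵀ + R = [1264]
K = P̄·Hᵀ·S⁻¹ = [12/79; 57/316; 15/316]
x' = x̄ + K·y = [-179/79, 197/158, 767/158]
P' = (I − K·H)·P̄ = [145/79 -129/79 -246/79; -129/79 148/79 251/79; -246/79 251/79 1197/79]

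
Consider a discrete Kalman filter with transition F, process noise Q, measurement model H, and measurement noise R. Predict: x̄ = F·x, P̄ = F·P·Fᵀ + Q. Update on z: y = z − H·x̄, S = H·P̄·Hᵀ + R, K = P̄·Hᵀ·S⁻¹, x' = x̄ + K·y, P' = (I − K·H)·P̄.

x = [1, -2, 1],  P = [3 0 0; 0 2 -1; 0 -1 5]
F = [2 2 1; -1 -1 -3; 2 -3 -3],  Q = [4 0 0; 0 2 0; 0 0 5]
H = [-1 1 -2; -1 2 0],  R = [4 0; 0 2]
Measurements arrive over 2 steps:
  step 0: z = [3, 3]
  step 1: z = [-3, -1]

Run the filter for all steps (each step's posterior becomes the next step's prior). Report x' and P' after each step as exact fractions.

step 0: x̄ = F·x = [-1, -2, 5]
step 0: P̄ = F·P·Fᵀ + Q = [25 -18 -6; -18 46 33; -6 33 62]
step 0: y = z − H·x̄ = [14, 6]
step 0: S = H·P̄·Hᵀ + R = [203 27; 27 283]
step 0: K = P̄·Hᵀ·S⁻¹ = [-3563/28360 -5773/28360; -221/3545 1399/3545; -25999/56720 16911/56720]
step 0: x' = x̄ + K·y = [-2822/709, -358/709, 527/1418]
step 0: P' = (I − K·H)·P̄ = [123197/14180 14678/3545 -57359/28360; 14678/3545 8738/3545 -2528/3545; -57359/28360 -2528/3545 89133/56720]
step 1: x̄ = F·x = [-12193/1418, 4779/1418, -10721/1418]
step 1: P̄ = F·P·Fᵀ + Q = [4104517/56720 -1385821/56720 1218113/56720; -1385821/56720 1086933/56720 329671/56720; 1218113/56720 329671/56720 2145597/56720]
step 1: y = z − H·x̄ = [-21334/709, -23169/1418]
step 1: S = H·P̄·Hᵀ + R = [1270383/3545 2888347/14180; 2888347/14180 14108973/56720]
step 1: K = P̄·Hᵀ·S⁻¹ = [-285549582/1351375325 -424779783/1351375325; -136998097/1351375325 453134707/1351375325; -587302947/1351375325 427403857/1351375325]
step 1: x' = x̄ + K·y = [3912717221/1351375325, 1272905116/1351375325, 471387391/1351375325]
step 1: P' = (I − K·H)·P̄ = [6390384874/1351375325 2770412654/1351375325 -1238886946/1351375325; 2770412654/1351375325 1838341034/1351375325 -192039616/1351375325; -1238886946/1351375325 -192039616/1351375325 1698029559/1351375325]

step 0: x' = [-2822/709, -358/709, 527/1418], P' = [123197/14180 14678/3545 -57359/28360; 14678/3545 8738/3545 -2528/3545; -57359/28360 -2528/3545 89133/56720]
step 1: x' = [3912717221/1351375325, 1272905116/1351375325, 471387391/1351375325], P' = [6390384874/1351375325 2770412654/1351375325 -1238886946/1351375325; 2770412654/1351375325 1838341034/1351375325 -192039616/1351375325; -1238886946/1351375325 -192039616/1351375325 1698029559/1351375325]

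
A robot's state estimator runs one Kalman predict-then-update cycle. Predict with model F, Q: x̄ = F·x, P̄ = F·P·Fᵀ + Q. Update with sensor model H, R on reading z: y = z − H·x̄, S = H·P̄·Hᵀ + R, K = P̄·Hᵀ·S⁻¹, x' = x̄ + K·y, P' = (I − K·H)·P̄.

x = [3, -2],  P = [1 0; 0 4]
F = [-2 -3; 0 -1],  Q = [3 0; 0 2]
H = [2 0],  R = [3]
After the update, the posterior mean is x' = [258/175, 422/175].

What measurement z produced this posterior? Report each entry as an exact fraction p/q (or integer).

z = [3]

x̄ = F·x = [0, 2]
P̄ = F·P·Fᵀ + Q = [43 12; 12 6]
S = H·P̄·Hᵀ + R = [175]
K = P̄·Hᵀ·S⁻¹ = [86/175; 24/175]
x' − x̄ = [258/175, 72/175] = K·y
y = (KᵀK)⁻¹·Kᵀ·(x' − x̄) = [3]
z = y + H·x̄ = [3] + [0] = [3]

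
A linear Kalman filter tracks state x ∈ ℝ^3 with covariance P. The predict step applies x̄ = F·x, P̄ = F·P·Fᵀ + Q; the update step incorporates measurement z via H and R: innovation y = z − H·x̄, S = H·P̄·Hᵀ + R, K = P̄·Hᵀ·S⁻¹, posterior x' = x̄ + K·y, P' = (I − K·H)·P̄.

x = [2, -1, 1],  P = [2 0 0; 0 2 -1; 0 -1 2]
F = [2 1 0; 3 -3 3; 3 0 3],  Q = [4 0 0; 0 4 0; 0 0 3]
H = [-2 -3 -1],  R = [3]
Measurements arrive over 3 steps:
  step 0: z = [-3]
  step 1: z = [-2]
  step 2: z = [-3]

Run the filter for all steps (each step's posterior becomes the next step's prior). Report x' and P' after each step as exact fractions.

step 0: x̄ = F·x = [3, 12, 9]
step 0: P̄ = F·P·Fᵀ + Q = [14 3 9; 3 76 45; 9 45 39]
step 0: y = z − H·x̄ = [48]
step 0: S = H·P̄·Hᵀ + R = [1124]
step 0: K = P̄·Hᵀ·S⁻¹ = [-23/562; -279/1124; -48/281]
step 0: x' = x̄ + K·y = [291/281, 24/281, 225/281]
step 0: P' = (I − K·H)·P̄ = [3405/281 -4731/562 321/281; -4731/562 7583/1124 -747/281; 321/281 -747/281 1743/281]
step 1: x̄ = F·x = [606/281, 1476/281, 1548/281]
step 1: P̄ = F·P·Fᵀ + Q = [28711/1124 86097/1124 26037/562; 86097/1124 505283/1124 160245/562; 26037/562 160245/562 52953/281]
step 1: y = z − H·x̄ = [6626/281]
step 1: S = H·P̄·Hᵀ + R = [8041975/1124]
step 1: K = P̄·Hᵀ·S⁻¹ = [-367787/8041975; -2008533/8041975; -255486/1608395]
step 1: x' = x̄ + K·y = [8670748/8041975, -5119518/8041975, 2836104/1608395]
step 1: P' = (I − K·H)·P̄ = [85076394/8041975 -41212104/8041975 -9082623/1608395; -41212104/8041975 26039539/8041975 2066238/1608395; -9082623/1608395 2066238/1608395 2546598/321679]
step 2: x̄ = F·x = [12221978/8041975, 83912358/8041975, 68553804/8041975]
step 2: P̄ = F·P·Fᵀ + Q = [233664599/8041975 314490939/8041975 145336932/8041975; 314490939/8041975 1343616229/8041975 799164252/8041975; 145336932/8041975 799164252/8041975 545361951/8041975]
step 2: y = z − H·x̄ = [320608909/8041975]
step 2: S = H·P̄·Hᵀ + R = [22746916841/8041975]
step 2: K = P̄·Hᵀ·S⁻¹ = [-141467177/2067901531; -176096607/733771511; -3233528571/22746916841]
step 2: x' = x̄ + K·y = [-2497121697/2067901531, 635957793/733771511, 64995179835/22746916841]
step 2: P' = (I − K·H)·P̄ = [32709974622/2067901531 -489096240/66706501 -19509597393/2067901531; -489096240/66706501 3058557836/733771511 2112733593/733771511; -19509597393/2067901531 2112733593/733771511 242427504210/22746916841]

step 0: x' = [291/281, 24/281, 225/281], P' = [3405/281 -4731/562 321/281; -4731/562 7583/1124 -747/281; 321/281 -747/281 1743/281]
step 1: x' = [8670748/8041975, -5119518/8041975, 2836104/1608395], P' = [85076394/8041975 -41212104/8041975 -9082623/1608395; -41212104/8041975 26039539/8041975 2066238/1608395; -9082623/1608395 2066238/1608395 2546598/321679]
step 2: x' = [-2497121697/2067901531, 635957793/733771511, 64995179835/22746916841], P' = [32709974622/2067901531 -489096240/66706501 -19509597393/2067901531; -489096240/66706501 3058557836/733771511 2112733593/733771511; -19509597393/2067901531 2112733593/733771511 242427504210/22746916841]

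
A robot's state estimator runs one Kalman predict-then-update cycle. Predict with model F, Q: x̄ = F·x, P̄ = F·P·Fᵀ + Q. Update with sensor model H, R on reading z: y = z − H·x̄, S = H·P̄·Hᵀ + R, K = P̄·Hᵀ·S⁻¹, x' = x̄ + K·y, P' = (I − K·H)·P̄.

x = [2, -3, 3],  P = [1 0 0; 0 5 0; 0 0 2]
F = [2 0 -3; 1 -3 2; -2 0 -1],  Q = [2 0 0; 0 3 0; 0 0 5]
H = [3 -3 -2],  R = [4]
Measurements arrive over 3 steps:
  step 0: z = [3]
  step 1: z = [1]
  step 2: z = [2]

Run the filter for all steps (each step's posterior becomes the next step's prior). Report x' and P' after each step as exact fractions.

step 0: x̄ = F·x = [-5, 17, -7]
step 0: P̄ = F·P·Fᵀ + Q = [24 -10 2; -10 57 -6; 2 -6 11]
step 0: y = z − H·x̄ = [55]
step 0: S = H·P̄·Hᵀ + R = [861]
step 0: K = P̄·Hᵀ·S⁻¹ = [14/123; -9/41; 2/861]
step 0: x' = x̄ + K·y = [155/123, 202/41, -5917/861]
step 0: P' = (I − K·H)·P̄ = [1580/123 472/41 218/123; 472/41 636/41 -228/41; 218/123 -228/41 9467/861]
step 1: x̄ = F·x = [19921/861, -7825/287, 1249/287]
step 1: P̄ = F·P·Fᵀ + Q = [112853/861 -45240/287 -3245/287; -45240/287 58601/287 -1192/287; -3245/287 -1192/287 21372/287]
step 1: y = z − H·x̄ = [-40611/287]
step 1: S = H·P̄·Hᵀ + R = [1791560/287]
step 1: K = P̄·Hᵀ·S⁻¹ = [255063/1791560; -309139/1791560; -48903/1791560]
step 1: x' = x̄ + K·y = [16078663/5374680, -5102833/1791560, 14716579/1791560]
step 1: P' = (I − K·H)·P̄ = [24430379/5374680 -7666389/1791560 23204647/1791560; -7666389/1791560 32823297/1791560 -60116251/1791560; 23204647/1791560 -60116251/1791560 125079153/1791560]
step 2: x̄ = F·x = [-20058377/1074936, 75151817/2687340, -76307063/5374680]
step 2: P̄ = F·P·Fᵀ + Q = [530048143/1074936 -361809383/537468 261289325/1074936; -361809383/537468 1252092269/1343670 -913223321/2687340; 261289325/1074936 -913223321/2687340 778288139/5374680]
step 2: y = z − H·x̄ = [609921791/5374680]
step 2: S = H·P̄·Hᵀ + R = [99593109131/5374680]
step 2: K = P̄·Hᵀ·S⁻¹ = [16192110385/99593109131; -22226495434/99593109131; 7842103523/99593109131]
step 2: x' = x̄ + K·y = [-20923977180/99593109131, 262858871782/99593109131, -524047538992/99593109131]
step 2: P' = (I − K·H)·P̄ = [327698399233/99593109131 -82487909673/99593109131 582895242589/99593109131; -82487909673/99593109131 889717839345/99593109131 -1413855632659/99593109131; 582895242589/99593109131 -1413855632659/99593109131 2979442105826/99593109131]

step 0: x' = [155/123, 202/41, -5917/861], P' = [1580/123 472/41 218/123; 472/41 636/41 -228/41; 218/123 -228/41 9467/861]
step 1: x' = [16078663/5374680, -5102833/1791560, 14716579/1791560], P' = [24430379/5374680 -7666389/1791560 23204647/1791560; -7666389/1791560 32823297/1791560 -60116251/1791560; 23204647/1791560 -60116251/1791560 125079153/1791560]
step 2: x' = [-20923977180/99593109131, 262858871782/99593109131, -524047538992/99593109131], P' = [327698399233/99593109131 -82487909673/99593109131 582895242589/99593109131; -82487909673/99593109131 889717839345/99593109131 -1413855632659/99593109131; 582895242589/99593109131 -1413855632659/99593109131 2979442105826/99593109131]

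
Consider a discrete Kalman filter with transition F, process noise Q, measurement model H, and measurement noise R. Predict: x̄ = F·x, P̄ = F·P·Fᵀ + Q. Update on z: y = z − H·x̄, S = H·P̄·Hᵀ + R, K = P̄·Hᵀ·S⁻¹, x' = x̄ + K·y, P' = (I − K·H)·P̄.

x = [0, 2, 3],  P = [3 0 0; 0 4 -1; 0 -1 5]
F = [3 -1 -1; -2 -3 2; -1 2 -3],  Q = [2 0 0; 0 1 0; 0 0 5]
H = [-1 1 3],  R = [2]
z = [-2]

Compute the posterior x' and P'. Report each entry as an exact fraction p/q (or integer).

x̄ = F·x = [-5, 0, -5]
P̄ = F·P·Fᵀ + Q = [36 -17 -3; -17 81 -61; -3 -61 81]
y = z − H·x̄ = [8]
S = H·P̄·Hᵀ + R = [534]
K = P̄·Hᵀ·S⁻¹ = [-31/267; -85/534; 185/534]
x' = x̄ + K·y = [-1583/267, -340/267, -595/267]
P' = (I − K·H)·P̄ = [7690/267 -7174/267 4934/267; -7174/267 36029/534 -16849/534; 4934/267 -16849/534 9029/534]

x' = [-1583/267, -340/267, -595/267]
P' = [7690/267 -7174/267 4934/267; -7174/267 36029/534 -16849/534; 4934/267 -16849/534 9029/534]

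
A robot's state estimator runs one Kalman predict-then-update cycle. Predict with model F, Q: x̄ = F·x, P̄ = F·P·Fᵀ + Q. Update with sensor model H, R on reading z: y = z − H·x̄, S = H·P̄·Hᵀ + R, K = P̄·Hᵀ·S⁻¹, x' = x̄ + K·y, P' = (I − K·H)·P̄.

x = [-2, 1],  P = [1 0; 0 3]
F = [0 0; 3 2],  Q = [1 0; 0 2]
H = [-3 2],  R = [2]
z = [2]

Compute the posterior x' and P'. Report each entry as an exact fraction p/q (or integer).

x̄ = F·x = [0, -4]
P̄ = F·P·Fᵀ + Q = [1 0; 0 23]
y = z − H·x̄ = [10]
S = H·P̄·Hᵀ + R = [103]
K = P̄·Hᵀ·S⁻¹ = [-3/103; 46/103]
x' = x̄ + K·y = [-30/103, 48/103]
P' = (I − K·H)·P̄ = [94/103 138/103; 138/103 253/103]

x' = [-30/103, 48/103]
P' = [94/103 138/103; 138/103 253/103]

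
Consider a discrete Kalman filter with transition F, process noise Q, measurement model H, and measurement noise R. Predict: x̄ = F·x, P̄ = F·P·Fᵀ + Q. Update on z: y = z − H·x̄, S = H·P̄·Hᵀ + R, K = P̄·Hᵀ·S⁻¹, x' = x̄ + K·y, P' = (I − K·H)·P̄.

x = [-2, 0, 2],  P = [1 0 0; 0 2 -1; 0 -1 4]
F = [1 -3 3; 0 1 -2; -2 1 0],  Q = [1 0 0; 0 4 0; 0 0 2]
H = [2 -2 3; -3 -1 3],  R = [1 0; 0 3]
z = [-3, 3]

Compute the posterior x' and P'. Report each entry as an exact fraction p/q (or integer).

x̄ = F·x = [4, -4, 4]
P̄ = F·P·Fᵀ + Q = [74 -39 -11; -39 26 4; -11 4 8]
y = z − H·x̄ = [-31, -1]
S = H·P̄·Hᵀ + R = [605 -479; -479 707]
K = P̄·Hᵀ·S⁻¹ = [32987/198294 -38233/198294; -11363/66098 1931/66098; 21145/198294 29191/198294]
x' = x̄ + K·y = [-95594/99147, 42965/33049, 54245/99147]
P' = (I − K·H)·P̄ = [48937/198294 32333/66098 43037/198294; 32333/66098 178821/66098 93871/66098; 43037/198294 93871/66098 166099/198294]

x' = [-95594/99147, 42965/33049, 54245/99147]
P' = [48937/198294 32333/66098 43037/198294; 32333/66098 178821/66098 93871/66098; 43037/198294 93871/66098 166099/198294]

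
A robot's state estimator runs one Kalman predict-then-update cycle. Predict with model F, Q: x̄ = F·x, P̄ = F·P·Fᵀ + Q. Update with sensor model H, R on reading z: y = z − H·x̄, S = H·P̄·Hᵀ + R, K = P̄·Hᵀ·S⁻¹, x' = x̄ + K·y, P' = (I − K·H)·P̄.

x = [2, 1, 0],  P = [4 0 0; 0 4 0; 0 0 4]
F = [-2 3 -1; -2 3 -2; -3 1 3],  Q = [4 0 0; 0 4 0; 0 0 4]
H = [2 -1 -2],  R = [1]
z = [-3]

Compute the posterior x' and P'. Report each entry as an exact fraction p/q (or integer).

x' = [-131/83, -179/83, 81/83]
P' = [4932/83 4884/83 2488/83; 4884/83 5784/83 1988/83; 2488/83 1988/83 4544/249]

x̄ = F·x = [-1, -1, -5]
P̄ = F·P·Fᵀ + Q = [60 60 24; 60 72 12; 24 12 80]
y = z − H·x̄ = [-12]
S = H·P̄·Hᵀ + R = [249]
K = P̄·Hᵀ·S⁻¹ = [4/83; 8/83; -124/249]
x' = x̄ + K·y = [-131/83, -179/83, 81/83]
P' = (I − K·H)·P̄ = [4932/83 4884/83 2488/83; 4884/83 5784/83 1988/83; 2488/83 1988/83 4544/249]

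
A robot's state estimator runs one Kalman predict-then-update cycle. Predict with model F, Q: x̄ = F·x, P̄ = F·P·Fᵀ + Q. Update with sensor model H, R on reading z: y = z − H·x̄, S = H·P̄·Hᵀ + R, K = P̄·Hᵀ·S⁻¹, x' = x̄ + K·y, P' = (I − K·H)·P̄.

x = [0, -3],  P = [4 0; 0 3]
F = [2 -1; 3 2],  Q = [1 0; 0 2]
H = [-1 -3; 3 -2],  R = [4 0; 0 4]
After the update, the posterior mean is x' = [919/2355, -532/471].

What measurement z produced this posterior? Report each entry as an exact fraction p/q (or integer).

z = [3, 3]

x̄ = F·x = [3, -6]
P̄ = F·P·Fᵀ + Q = [20 18; 18 50]
S = H·P̄·Hᵀ + R = [582 114; 114 168]
K = P̄·Hᵀ·S⁻¹ = [-1264/7065 1867/7065; -383/1413 -127/1413]
x' − x̄ = [-6146/2355, 2294/471] = K·y
y = (KᵀK)⁻¹·Kᵀ·(x' − x̄) = [-12, -18]
z = y + H·x̄ = [-12, -18] + [15, 21] = [3, 3]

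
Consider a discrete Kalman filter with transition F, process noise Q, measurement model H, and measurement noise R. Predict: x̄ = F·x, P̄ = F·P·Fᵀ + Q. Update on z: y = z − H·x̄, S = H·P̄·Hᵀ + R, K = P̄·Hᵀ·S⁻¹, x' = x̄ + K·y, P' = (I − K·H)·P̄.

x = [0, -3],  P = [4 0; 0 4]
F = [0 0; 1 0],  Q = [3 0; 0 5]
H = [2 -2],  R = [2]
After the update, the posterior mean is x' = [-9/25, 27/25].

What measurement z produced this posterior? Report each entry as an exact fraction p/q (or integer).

x̄ = F·x = [0, 0]
P̄ = F·P·Fᵀ + Q = [3 0; 0 9]
S = H·P̄·Hᵀ + R = [50]
K = P̄·Hᵀ·S⁻¹ = [3/25; -9/25]
x' − x̄ = [-9/25, 27/25] = K·y
y = (KᵀK)⁻¹·Kᵀ·(x' − x̄) = [-3]
z = y + H·x̄ = [-3] + [0] = [-3]

z = [-3]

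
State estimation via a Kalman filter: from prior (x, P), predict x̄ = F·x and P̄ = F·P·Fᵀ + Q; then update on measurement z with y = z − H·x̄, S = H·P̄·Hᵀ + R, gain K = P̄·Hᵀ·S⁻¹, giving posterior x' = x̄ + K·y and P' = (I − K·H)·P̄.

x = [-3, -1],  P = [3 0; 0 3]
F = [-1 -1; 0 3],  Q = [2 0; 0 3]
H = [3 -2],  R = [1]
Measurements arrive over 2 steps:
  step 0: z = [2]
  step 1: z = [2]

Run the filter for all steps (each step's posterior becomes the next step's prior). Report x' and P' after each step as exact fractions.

step 0: x̄ = F·x = [4, -3]
step 0: P̄ = F·P·Fᵀ + Q = [8 -9; -9 30]
step 0: y = z − H·x̄ = [-16]
step 0: S = H·P̄·Hᵀ + R = [301]
step 0: K = P̄·Hᵀ·S⁻¹ = [6/43; -87/301]
step 0: x' = x̄ + K·y = [76/43, 489/301]
step 0: P' = (I − K·H)·P̄ = [92/43 135/43; 135/43 1461/301]
step 1: x̄ = F·x = [-1021/301, 1467/301]
step 1: P̄ = F·P·Fᵀ + Q = [4597/301 -7218/301; -7218/301 14052/301]
step 1: y = z − H·x̄ = [6599/301]
step 1: S = H·P̄·Hᵀ + R = [184498/301]
step 1: K = P̄·Hᵀ·S⁻¹ = [28227/184498; -24879/92249]
step 1: x' = x̄ + K·y = [-6985/184498, -95838/92249]
step 1: P' = (I − K·H)·P̄ = [170677/184498 120951/92249; 120951/92249 193866/92249]

step 0: x' = [76/43, 489/301], P' = [92/43 135/43; 135/43 1461/301]
step 1: x' = [-6985/184498, -95838/92249], P' = [170677/184498 120951/92249; 120951/92249 193866/92249]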